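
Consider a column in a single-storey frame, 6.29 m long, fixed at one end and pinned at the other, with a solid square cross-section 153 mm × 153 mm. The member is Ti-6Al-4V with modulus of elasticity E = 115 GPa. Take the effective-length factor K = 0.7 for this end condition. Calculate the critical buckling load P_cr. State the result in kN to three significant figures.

I = a⁴/12 = 153⁴/12 = 4.567×10^7 mm⁴
I = 4.567×10^7 mm⁴ = 4.567×10^-5 m⁴
Effective length L_e = K·L = 0.7 × 6.29 = 4.403 m
P_cr = π²EI / L_e² = π² × 115×10⁹ × 4.567×10^-5 / 4.403² = 2.674×10^6 N

P_cr ≈ 2670 kN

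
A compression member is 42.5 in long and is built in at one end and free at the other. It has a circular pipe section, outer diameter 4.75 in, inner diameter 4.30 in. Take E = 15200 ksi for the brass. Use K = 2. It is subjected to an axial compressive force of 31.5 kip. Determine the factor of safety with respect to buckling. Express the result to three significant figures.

n ≈ 5.41

d_o = 4.75 in, d_i = 4.30 in
I = π(d_o⁴ − d_i⁴)/64 = π(4.75⁴ − 4.300⁴)/64 = 8.207 in⁴
Effective length L_e = K·L = 2 × 42.5 = 85.00 in
P_cr = π²EI / L_e² = π² × 15200×10³ × 8.207 / 85.00² = 1.704×10^5 lb
Factor of safety n = P_cr / P = 170.40 / 31.5 = 5.41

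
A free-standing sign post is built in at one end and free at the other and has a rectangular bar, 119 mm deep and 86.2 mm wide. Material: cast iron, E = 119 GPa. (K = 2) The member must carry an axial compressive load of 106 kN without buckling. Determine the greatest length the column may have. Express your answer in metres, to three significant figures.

Buckling occurs about the weak axis: I_min = h·b³/12 with b = 86.2 mm (the shorter side).
I_min = 119×86.2³/12 = 6.352×10^6 mm⁴
I = 6.352×10^-6 m⁴
At the buckling limit P_cr = P = 1.060×10^5 N
From P_cr = π²EI/(K·L)²:  L = (1/K)·√(π²EI/P_cr) = (1/2)·√(π²×1.19×10^11×6.352×10^-6/1.060×10^5)
L = 4.19 m

L_max ≈ 4.19 m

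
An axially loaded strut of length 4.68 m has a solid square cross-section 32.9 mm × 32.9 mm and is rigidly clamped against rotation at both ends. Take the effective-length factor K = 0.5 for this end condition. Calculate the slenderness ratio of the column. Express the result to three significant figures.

For a square r = a/√12 = 32.9/√12 = 9.497 mm
L_e = K·L = 0.5 × 4.68 m = 2.340 m = 2340.0 mm
λ = L_e / r_min = 2340.0 / 9.497 = 246

λ ≈ 246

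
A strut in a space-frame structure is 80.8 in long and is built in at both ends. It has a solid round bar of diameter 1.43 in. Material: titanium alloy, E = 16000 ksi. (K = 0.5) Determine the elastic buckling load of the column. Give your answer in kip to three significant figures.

I = πd⁴/64 = π×1.43⁴/64 = 0.2053 in⁴
Effective length L_e = K·L = 0.5 × 80.8 = 40.40 in
P_cr = π²EI / L_e² = π² × 16000×10³ × 0.2053 / 40.40² = 1.986×10^4 lb

P_cr ≈ 19.9 kip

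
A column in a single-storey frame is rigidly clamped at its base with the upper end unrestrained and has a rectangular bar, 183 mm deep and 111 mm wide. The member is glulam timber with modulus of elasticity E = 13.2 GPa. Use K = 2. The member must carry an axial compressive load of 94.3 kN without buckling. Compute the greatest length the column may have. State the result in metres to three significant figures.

L_max ≈ 2.68 m

Buckling occurs about the weak axis: I_min = h·b³/12 with b = 111 mm (the shorter side).
I_min = 183×111³/12 = 2.086×10^7 mm⁴
I = 2.086×10^-5 m⁴
At the buckling limit P_cr = P = 9.430×10^4 N
From P_cr = π²EI/(K·L)²:  L = (1/K)·√(π²EI/P_cr) = (1/2)·√(π²×1.32×10^10×2.086×10^-5/9.430×10^4)
L = 2.68 m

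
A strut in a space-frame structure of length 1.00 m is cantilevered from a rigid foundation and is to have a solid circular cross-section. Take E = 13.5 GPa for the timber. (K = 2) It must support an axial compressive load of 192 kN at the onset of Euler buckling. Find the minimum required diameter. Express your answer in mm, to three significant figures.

L_e = K·L = 2 × 1.00 = 2.000 m
Required I = P_cr·L_e²/(π²E) = 1.920×10^5 × 2.000² / (π² × 1.35×10^10) = 5.764×10^-6 m⁴
I_req = 5.764×10^6 mm⁴
Solid circle: I = πd⁴/64  ⇒  d = (64I/π)^(1/4) = (64×5.764×10^6/π)^(1/4) = 104 mm

d ≈ 104 mm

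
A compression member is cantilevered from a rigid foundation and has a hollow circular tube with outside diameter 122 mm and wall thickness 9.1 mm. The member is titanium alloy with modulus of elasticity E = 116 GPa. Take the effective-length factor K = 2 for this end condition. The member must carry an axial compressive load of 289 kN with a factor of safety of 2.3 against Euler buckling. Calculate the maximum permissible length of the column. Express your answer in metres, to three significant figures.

Inner diameter d_i = 122 − 2×9.1 = 103.8 mm
I = π(d_o⁴ − d_i⁴)/64 = π(122⁴ − 103.8⁴)/64 = 5.176×10^6 mm⁴
I = 5.176×10^-6 m⁴
Required critical load P_cr = n·P = 2.3 × 289 = 664.7 kN = 6.647×10^5 N
From P_cr = π²EI/(K·L)²:  L = (1/K)·√(π²EI/P_cr) = (1/2)·√(π²×1.16×10^11×5.176×10^-6/6.647×10^5)
L = 1.49 m

L_max ≈ 1.49 m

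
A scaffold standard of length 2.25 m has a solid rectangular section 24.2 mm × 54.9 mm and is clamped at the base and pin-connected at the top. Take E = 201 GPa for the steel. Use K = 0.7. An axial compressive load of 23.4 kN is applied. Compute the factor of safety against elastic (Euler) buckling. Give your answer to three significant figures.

Buckling occurs about the weak axis: I_min = h·b³/12 with b = 24.2 mm (the shorter side).
I_min = 54.9×24.2³/12 = 6.484×10^4 mm⁴
I = 6.484×10^4 mm⁴ = 6.484×10^-8 m⁴
Effective length L_e = K·L = 0.7 × 2.25 = 1.575 m
P_cr = π²EI / L_e² = π² × 201×10⁹ × 6.484×10^-8 / 1.575² = 5.185×10^4 N
Factor of safety n = P_cr / P = 51.853 / 23.4 = 2.22

n ≈ 2.22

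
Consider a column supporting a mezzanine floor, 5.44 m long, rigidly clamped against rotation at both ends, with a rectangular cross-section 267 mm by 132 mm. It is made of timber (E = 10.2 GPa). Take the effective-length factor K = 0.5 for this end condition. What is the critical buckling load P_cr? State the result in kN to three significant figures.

P_cr ≈ 696 kN

Buckling occurs about the weak axis: I_min = h·b³/12 with b = 132 mm (the shorter side).
I_min = 267×132³/12 = 5.117×10^7 mm⁴
I = 5.117×10^7 mm⁴ = 5.117×10^-5 m⁴
Effective length L_e = K·L = 0.5 × 5.44 = 2.720 m
P_cr = π²EI / L_e² = π² × 10.2×10⁹ × 5.117×10^-5 / 2.720² = 6.963×10^5 N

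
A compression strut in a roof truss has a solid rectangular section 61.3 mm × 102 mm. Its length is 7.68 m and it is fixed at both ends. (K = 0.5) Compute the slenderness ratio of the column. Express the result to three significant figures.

λ ≈ 217

For a rectangle r_min = b/√12 = 61.3/√12 = 17.70 mm
L_e = K·L = 0.5 × 7.68 m = 3.840 m = 3840.0 mm
λ = L_e / r_min = 3840.0 / 17.70 = 217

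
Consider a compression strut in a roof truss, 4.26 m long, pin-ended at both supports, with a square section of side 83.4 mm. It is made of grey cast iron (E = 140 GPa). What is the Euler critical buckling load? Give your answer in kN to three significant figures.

I = a⁴/12 = 83.4⁴/12 = 4.032×10^6 mm⁴
I = 4.032×10^6 mm⁴ = 4.032×10^-6 m⁴
Effective length L_e = K·L = 1 × 4.26 = 4.260 m
P_cr = π²EI / L_e² = π² × 140×10⁹ × 4.032×10^-6 / 4.260² = 3.070×10^5 N

P_cr ≈ 307 kN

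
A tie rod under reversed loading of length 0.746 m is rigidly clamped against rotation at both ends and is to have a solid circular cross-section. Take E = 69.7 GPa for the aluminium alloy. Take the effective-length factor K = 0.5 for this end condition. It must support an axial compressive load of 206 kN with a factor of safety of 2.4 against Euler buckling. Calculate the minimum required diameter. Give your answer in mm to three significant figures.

Required P_cr = n·P = 2.4 × 206 = 494.4 kN
L_e = K·L = 0.5 × 0.746 = 0.3730 m
Required I = P_cr·L_e²/(π²E) = 4.944×10^5 × 0.3730² / (π² × 6.97×10^10) = 9.999×10^-8 m⁴
I_req = 9.999×10^4 mm⁴
Solid circle: I = πd⁴/64  ⇒  d = (64I/π)^(1/4) = (64×9.999×10^4/π)^(1/4) = 37.8 mm

d ≈ 37.8 mm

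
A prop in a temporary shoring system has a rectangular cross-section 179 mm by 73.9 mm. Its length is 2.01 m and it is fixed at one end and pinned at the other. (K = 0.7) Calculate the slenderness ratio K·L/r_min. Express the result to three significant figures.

λ ≈ 66.0

Buckling occurs about the weak axis: I_min = h·b³/12 with b = 73.9 mm (the shorter side).
I_min = 179×73.9³/12 = 6.020×10^6 mm⁴
A = 1.323×10^4 mm²;  r_min = √(I/A) = √(6.020×10^6/1.323×10^4) = 21.33 mm
L_e = K·L = 0.7 × 2.01 m = 1.407 m = 1407.0 mm
λ = L_e / r_min = 1407.0 / 21.33 = 66.0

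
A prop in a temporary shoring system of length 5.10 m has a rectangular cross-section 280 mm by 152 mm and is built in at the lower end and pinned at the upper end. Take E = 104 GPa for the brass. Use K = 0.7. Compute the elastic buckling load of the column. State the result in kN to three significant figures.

P_cr ≈ 6600 kN

Buckling occurs about the weak axis: I_min = h·b³/12 with b = 152 mm (the shorter side).
I_min = 280×152³/12 = 8.194×10^7 mm⁴
I = 8.194×10^7 mm⁴ = 8.194×10^-5 m⁴
Effective length L_e = K·L = 0.7 × 5.10 = 3.570 m
P_cr = π²EI / L_e² = π² × 104×10⁹ × 8.194×10^-5 / 3.570² = 6.599×10^6 N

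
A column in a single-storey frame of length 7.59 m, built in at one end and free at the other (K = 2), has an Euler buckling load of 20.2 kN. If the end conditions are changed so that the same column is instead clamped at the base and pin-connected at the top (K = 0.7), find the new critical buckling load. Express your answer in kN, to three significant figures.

P_cr ∝ 1/K², so P_cr,new = P_cr,old × (K_old/K_new)² = 20.2 × (2/0.7)²
= 20.2 × 8.163 = 165 kN

P_cr ≈ 165 kN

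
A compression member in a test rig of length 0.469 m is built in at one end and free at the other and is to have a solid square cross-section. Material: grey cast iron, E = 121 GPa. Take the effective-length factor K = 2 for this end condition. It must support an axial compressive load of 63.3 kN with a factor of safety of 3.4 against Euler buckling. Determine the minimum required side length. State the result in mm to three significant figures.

Required P_cr = n·P = 3.4 × 63.3 = 215.2 kN
L_e = K·L = 2 × 0.469 = 0.9380 m
Required I = P_cr·L_e²/(π²E) = 2.152×10^5 × 0.9380² / (π² × 1.21×10^11) = 1.586×10^-7 m⁴
I_req = 1.586×10^5 mm⁴
Solid square: I = a⁴/12  ⇒  a = (12I)^(1/4) = (12×1.586×10^5)^(1/4) = 37.1 mm

a ≈ 37.1 mm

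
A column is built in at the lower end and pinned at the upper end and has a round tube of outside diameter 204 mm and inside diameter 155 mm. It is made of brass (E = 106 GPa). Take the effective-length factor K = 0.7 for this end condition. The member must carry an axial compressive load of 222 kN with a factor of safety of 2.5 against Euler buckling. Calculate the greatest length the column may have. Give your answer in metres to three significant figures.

L_max ≈ 14.8 m

d_o = 204 mm, d_i = 155 mm
I = π(d_o⁴ − d_i⁴)/64 = π(204⁴ − 155.0⁴)/64 = 5.668×10^7 mm⁴
I = 5.668×10^-5 m⁴
Required critical load P_cr = n·P = 2.5 × 222 = 555.0 kN = 5.550×10^5 N
From P_cr = π²EI/(K·L)²:  L = (1/K)·√(π²EI/P_cr) = (1/0.7)·√(π²×1.06×10^11×5.668×10^-5/5.550×10^5)
L = 14.8 m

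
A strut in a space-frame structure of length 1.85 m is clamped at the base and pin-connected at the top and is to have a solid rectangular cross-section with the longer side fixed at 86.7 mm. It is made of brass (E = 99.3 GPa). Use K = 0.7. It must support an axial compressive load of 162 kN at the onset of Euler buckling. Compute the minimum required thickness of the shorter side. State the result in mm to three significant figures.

b ≈ 33.7 mm

L_e = K·L = 0.7 × 1.85 = 1.295 m
Required I = P_cr·L_e²/(π²E) = 1.620×10^5 × 1.295² / (π² × 9.93×10^10) = 2.772×10^-7 m⁴
I_req = 2.772×10^5 mm⁴
Rectangle, weak axis: I_min = h·b³/12 with h = 86.7 mm fixed  ⇒  b = (12I/h)^(1/3) = 33.7 mm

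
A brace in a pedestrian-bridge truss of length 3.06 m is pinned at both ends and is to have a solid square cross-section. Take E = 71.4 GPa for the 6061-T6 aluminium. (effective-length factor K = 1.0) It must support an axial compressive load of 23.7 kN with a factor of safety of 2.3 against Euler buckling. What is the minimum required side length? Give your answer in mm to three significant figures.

a ≈ 54.3 mm

Required P_cr = n·P = 2.3 × 23.7 = 54.51 kN
L_e = K·L = 1 × 3.06 = 3.060 m
Required I = P_cr·L_e²/(π²E) = 5.451×10^4 × 3.060² / (π² × 7.14×10^10) = 7.243×10^-7 m⁴
I_req = 7.243×10^5 mm⁴
Solid square: I = a⁴/12  ⇒  a = (12I)^(1/4) = (12×7.243×10^5)^(1/4) = 54.3 mm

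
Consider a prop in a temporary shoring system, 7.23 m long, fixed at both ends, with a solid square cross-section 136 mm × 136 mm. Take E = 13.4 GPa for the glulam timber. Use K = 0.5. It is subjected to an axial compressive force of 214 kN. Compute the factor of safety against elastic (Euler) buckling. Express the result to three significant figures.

I = a⁴/12 = 136⁴/12 = 2.851×10^7 mm⁴
I = 2.851×10^7 mm⁴ = 2.851×10^-5 m⁴
Effective length L_e = K·L = 0.5 × 7.23 = 3.615 m
P_cr = π²EI / L_e² = π² × 13.4×10⁹ × 2.851×10^-5 / 3.615² = 2.885×10^5 N
Factor of safety n = P_cr / P = 288.51 / 214 = 1.35

n ≈ 1.35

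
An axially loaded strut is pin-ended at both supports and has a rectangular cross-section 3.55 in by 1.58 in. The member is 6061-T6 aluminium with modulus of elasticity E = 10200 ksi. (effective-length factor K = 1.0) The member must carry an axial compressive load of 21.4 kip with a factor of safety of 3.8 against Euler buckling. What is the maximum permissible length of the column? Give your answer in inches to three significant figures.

L_max ≈ 38.0 in

Buckling occurs about the weak axis: I_min = h·b³/12 with b = 1.58 in (the shorter side).
I_min = 3.55×1.58³/12 = 1.167 in⁴
Required critical load P_cr = n·P = 3.8 × 21.4 = 81.32 kip = 8.132×10^4 lb
From P_cr = π²EI/(K·L)²:  L = (1/K)·√(π²EI/P_cr) = (1/1)·√(π²×1.02×10^7×1.167/8.132×10^4)
L = 38.0 in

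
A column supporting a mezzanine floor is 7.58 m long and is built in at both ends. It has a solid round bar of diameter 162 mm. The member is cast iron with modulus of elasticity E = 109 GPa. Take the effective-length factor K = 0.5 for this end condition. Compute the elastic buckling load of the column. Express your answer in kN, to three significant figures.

P_cr ≈ 2530 kN

I = πd⁴/64 = π×162⁴/64 = 3.381×10^7 mm⁴
I = 3.381×10^7 mm⁴ = 3.381×10^-5 m⁴
Effective length L_e = K·L = 0.5 × 7.58 = 3.790 m
P_cr = π²EI / L_e² = π² × 109×10⁹ × 3.381×10^-5 / 3.790² = 2.532×10^6 N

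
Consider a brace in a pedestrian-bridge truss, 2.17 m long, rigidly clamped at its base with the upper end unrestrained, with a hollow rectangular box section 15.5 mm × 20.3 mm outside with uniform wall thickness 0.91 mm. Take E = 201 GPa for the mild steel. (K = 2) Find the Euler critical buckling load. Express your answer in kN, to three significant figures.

Inner dimensions: h_i = 20.3 − 2×0.91 = 18.48 mm, b_i = 15.5 − 2×0.91 = 13.68 mm
Weak-axis I_min = (h_o·b_o³ − h_i·b_i³)/12 with b_o = 15.5, b_i = 13.68 mm (shorter outer/inner sides).
I_min = (20.3×15.5³ − 18.48×13.68³)/12 = 2.357×10^3 mm⁴
I = 2.357×10^3 mm⁴ = 2.357×10^-9 m⁴
Effective length L_e = K·L = 2 × 2.17 = 4.340 m
P_cr = π²EI / L_e² = π² × 201×10⁹ × 2.357×10^-9 / 4.340² = 248.2 N

P_cr ≈ 0.248 kN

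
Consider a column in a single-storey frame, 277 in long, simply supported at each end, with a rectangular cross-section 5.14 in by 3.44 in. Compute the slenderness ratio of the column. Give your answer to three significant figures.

For a rectangle r_min = b/√12 = 3.44/√12 = 0.9930 in
L_e = K·L = 1 × 277 = 277.0 in
λ = L_e / r_min = 277.00 / 0.9930 = 279

λ ≈ 279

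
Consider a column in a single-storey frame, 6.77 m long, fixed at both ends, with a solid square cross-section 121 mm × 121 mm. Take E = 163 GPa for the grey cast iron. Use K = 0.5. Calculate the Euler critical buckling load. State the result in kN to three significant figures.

P_cr ≈ 2510 kN

I = a⁴/12 = 121⁴/12 = 1.786×10^7 mm⁴
I = 1.786×10^7 mm⁴ = 1.786×10^-5 m⁴
Effective length L_e = K·L = 0.5 × 6.77 = 3.385 m
P_cr = π²EI / L_e² = π² × 163×10⁹ × 1.786×10^-5 / 3.385² = 2.508×10^6 N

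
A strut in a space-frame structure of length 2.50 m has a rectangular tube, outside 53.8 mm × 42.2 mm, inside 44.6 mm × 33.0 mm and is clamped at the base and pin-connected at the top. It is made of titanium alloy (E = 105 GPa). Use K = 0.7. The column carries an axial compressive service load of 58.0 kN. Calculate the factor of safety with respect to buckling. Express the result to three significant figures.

Weak-axis I_min = (h_o·b_o³ − h_i·b_i³)/12 with b_o = 42.2, b_i = 33.00 mm (shorter outer/inner sides).
I_min = (53.8×42.2³ − 44.60×33.00³)/12 = 2.034×10^5 mm⁴
I = 2.034×10^5 mm⁴ = 2.034×10^-7 m⁴
Effective length L_e = K·L = 0.7 × 2.50 = 1.750 m
P_cr = π²EI / L_e² = π² × 105×10⁹ × 2.034×10^-7 / 1.750² = 6.882×10^4 N
Factor of safety n = P_cr / P = 68.815 / 58.0 = 1.19

n ≈ 1.19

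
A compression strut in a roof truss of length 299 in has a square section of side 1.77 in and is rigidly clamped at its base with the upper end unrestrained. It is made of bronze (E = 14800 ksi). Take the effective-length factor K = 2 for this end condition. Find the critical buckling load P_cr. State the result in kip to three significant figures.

P_cr ≈ 0.334 kip

I = a⁴/12 = 1.77⁴/12 = 0.8179 in⁴
Effective length L_e = K·L = 2 × 299 = 598.0 in
P_cr = π²EI / L_e² = π² × 14800×10³ × 0.8179 / 598.0² = 334.1 lb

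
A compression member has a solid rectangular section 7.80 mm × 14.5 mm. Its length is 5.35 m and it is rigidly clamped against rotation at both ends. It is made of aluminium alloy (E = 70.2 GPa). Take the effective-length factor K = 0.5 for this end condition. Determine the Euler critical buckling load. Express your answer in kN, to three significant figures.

Buckling occurs about the weak axis: I_min = h·b³/12 with b = 7.80 mm (the shorter side).
I_min = 14.5×7.80³/12 = 573.4 mm⁴
I = 573.4 mm⁴ = 5.734×10^-10 m⁴
Effective length L_e = K·L = 0.5 × 5.35 = 2.675 m
P_cr = π²EI / L_e² = π² × 70.2×10⁹ × 5.734×10^-10 / 2.675² = 55.52 N

P_cr ≈ 0.0555 kN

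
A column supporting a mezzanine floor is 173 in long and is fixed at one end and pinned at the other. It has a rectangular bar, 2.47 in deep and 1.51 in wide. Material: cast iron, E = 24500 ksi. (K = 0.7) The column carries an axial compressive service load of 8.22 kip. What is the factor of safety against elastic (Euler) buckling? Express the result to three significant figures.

Buckling occurs about the weak axis: I_min = h·b³/12 with b = 1.51 in (the shorter side).
I_min = 2.47×1.51³/12 = 0.7087 in⁴
Effective length L_e = K·L = 0.7 × 173 = 121.1 in
P_cr = π²EI / L_e² = π² × 24500×10³ × 0.7087 / 121.1² = 1.168×10^4 lb
Factor of safety n = P_cr / P = 11.685 / 8.22 = 1.42

n ≈ 1.42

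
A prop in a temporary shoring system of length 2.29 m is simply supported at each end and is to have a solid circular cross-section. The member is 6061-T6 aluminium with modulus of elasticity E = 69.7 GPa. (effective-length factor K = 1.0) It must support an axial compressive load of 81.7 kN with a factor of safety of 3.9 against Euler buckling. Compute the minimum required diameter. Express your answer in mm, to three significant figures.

d ≈ 83.9 mm

Required P_cr = n·P = 3.9 × 81.7 = 318.6 kN
L_e = K·L = 1 × 2.29 = 2.290 m
Required I = P_cr·L_e²/(π²E) = 3.186×10^5 × 2.290² / (π² × 6.97×10^10) = 2.429×10^-6 m⁴
I_req = 2.429×10^6 mm⁴
Solid circle: I = πd⁴/64  ⇒  d = (64I/π)^(1/4) = (64×2.429×10^6/π)^(1/4) = 83.9 mm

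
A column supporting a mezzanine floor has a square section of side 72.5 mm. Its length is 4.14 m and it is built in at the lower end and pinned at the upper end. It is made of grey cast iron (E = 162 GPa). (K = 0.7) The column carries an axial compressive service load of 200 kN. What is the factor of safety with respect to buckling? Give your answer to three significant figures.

I = a⁴/12 = 72.5⁴/12 = 2.302×10^6 mm⁴
I = 2.302×10^6 mm⁴ = 2.302×10^-6 m⁴
Effective length L_e = K·L = 0.7 × 4.14 = 2.898 m
P_cr = π²EI / L_e² = π² × 162×10⁹ × 2.302×10^-6 / 2.898² = 4.383×10^5 N
Factor of safety n = P_cr / P = 438.32 / 200 = 2.19

n ≈ 2.19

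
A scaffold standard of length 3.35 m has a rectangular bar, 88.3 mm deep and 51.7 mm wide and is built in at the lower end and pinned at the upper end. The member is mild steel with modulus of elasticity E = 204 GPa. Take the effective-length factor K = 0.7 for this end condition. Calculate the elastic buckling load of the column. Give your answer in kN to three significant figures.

Buckling occurs about the weak axis: I_min = h·b³/12 with b = 51.7 mm (the shorter side).
I_min = 88.3×51.7³/12 = 1.017×10^6 mm⁴
I = 1.017×10^6 mm⁴ = 1.017×10^-6 m⁴
Effective length L_e = K·L = 0.7 × 3.35 = 2.345 m
P_cr = π²EI / L_e² = π² × 204×10⁹ × 1.017×10^-6 / 2.345² = 3.723×10^5 N

P_cr ≈ 372 kN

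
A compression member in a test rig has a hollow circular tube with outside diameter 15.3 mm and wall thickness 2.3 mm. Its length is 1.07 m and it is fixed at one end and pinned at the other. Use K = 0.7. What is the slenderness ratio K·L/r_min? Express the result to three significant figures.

Inner diameter d_i = 15.3 − 2×2.3 = 10.70 mm
I = π(d_o⁴ − d_i⁴)/64 = π(15.3⁴ − 10.70⁴)/64 = 2.046×10^3 mm⁴
A = 93.93 mm²;  r_min = √(I/A) = √(2.046×10^3/93.93) = 4.668 mm
L_e = K·L = 0.7 × 1.07 m = 0.7490 m = 749.00 mm
λ = L_e / r_min = 749.00 / 4.668 = 160

λ ≈ 160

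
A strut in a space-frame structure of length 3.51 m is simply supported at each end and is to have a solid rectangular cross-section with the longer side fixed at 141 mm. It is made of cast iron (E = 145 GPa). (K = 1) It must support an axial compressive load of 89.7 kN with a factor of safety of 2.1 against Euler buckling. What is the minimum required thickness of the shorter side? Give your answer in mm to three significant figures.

Required P_cr = n·P = 2.1 × 89.7 = 188.4 kN
L_e = K·L = 1 × 3.51 = 3.510 m
Required I = P_cr·L_e²/(π²E) = 1.884×10^5 × 3.510² / (π² × 1.45×10^11) = 1.622×10^-6 m⁴
I_req = 1.622×10^6 mm⁴
Rectangle, weak axis: I_min = h·b³/12 with h = 141 mm fixed  ⇒  b = (12I/h)^(1/3) = 51.7 mm

b ≈ 51.7 mm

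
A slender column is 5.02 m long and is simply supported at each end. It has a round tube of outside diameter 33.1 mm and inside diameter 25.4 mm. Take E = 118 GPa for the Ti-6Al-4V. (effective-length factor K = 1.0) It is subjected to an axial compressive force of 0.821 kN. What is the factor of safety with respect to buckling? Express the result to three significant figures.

d_o = 33.1 mm, d_i = 25.4 mm
I = π(d_o⁴ − d_i⁴)/64 = π(33.1⁴ − 25.40⁴)/64 = 3.849×10^4 mm⁴
I = 3.849×10^4 mm⁴ = 3.849×10^-8 m⁴
Effective length L_e = K·L = 1 × 5.02 = 5.020 m
P_cr = π²EI / L_e² = π² × 118×10⁹ × 3.849×10^-8 / 5.020² = 1.779×10^3 N
Factor of safety n = P_cr / P = 1.7788 / 0.821 = 2.17

n ≈ 2.17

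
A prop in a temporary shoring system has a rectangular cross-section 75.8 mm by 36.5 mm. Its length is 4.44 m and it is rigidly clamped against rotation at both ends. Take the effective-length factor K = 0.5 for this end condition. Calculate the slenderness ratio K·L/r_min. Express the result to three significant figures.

For a rectangle r_min = b/√12 = 36.5/√12 = 10.54 mm
L_e = K·L = 0.5 × 4.44 m = 2.220 m = 2220.0 mm
λ = L_e / r_min = 2220.0 / 10.54 = 211

λ ≈ 211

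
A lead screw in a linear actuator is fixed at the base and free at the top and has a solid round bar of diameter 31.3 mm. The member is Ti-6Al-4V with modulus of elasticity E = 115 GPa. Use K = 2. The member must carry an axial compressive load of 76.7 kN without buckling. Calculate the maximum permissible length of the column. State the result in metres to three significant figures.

L_max ≈ 0.417 m

I = πd⁴/64 = π×31.3⁴/64 = 4.711×10^4 mm⁴
I = 4.711×10^-8 m⁴
At the buckling limit P_cr = P = 7.670×10^4 N
From P_cr = π²EI/(K·L)²:  L = (1/K)·√(π²EI/P_cr) = (1/2)·√(π²×1.15×10^11×4.711×10^-8/7.670×10^4)
L = 0.417 m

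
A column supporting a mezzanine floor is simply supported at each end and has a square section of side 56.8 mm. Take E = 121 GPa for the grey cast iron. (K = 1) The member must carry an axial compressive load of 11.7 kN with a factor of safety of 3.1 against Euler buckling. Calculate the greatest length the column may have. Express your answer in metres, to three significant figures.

I = a⁴/12 = 56.8⁴/12 = 8.674×10^5 mm⁴
I = 8.674×10^-7 m⁴
Required critical load P_cr = n·P = 3.1 × 11.7 = 36.27 kN = 3.627×10^4 N
From P_cr = π²EI/(K·L)²:  L = (1/K)·√(π²EI/P_cr) = (1/1)·√(π²×1.21×10^11×8.674×10^-7/3.627×10^4)
L = 5.34 m

L_max ≈ 5.34 m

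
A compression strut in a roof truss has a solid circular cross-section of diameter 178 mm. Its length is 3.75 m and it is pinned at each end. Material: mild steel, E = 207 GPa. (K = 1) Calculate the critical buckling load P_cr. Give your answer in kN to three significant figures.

I = πd⁴/64 = π×178⁴/64 = 4.928×10^7 mm⁴
I = 4.928×10^7 mm⁴ = 4.928×10^-5 m⁴
Effective length L_e = K·L = 1 × 3.75 = 3.750 m
P_cr = π²EI / L_e² = π² × 207×10⁹ × 4.928×10^-5 / 3.750² = 7.159×10^6 N

P_cr ≈ 7160 kN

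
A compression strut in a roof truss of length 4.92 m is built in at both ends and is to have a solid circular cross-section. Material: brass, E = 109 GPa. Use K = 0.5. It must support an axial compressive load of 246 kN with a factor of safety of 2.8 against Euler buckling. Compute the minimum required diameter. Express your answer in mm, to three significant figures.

Required P_cr = n·P = 2.8 × 246 = 688.8 kN
L_e = K·L = 0.5 × 4.92 = 2.460 m
Required I = P_cr·L_e²/(π²E) = 6.888×10^5 × 2.460² / (π² × 1.09×10^11) = 3.875×10^-6 m⁴
I_req = 3.875×10^6 mm⁴
Solid circle: I = πd⁴/64  ⇒  d = (64I/π)^(1/4) = (64×3.875×10^6/π)^(1/4) = 94.3 mm

d ≈ 94.3 mm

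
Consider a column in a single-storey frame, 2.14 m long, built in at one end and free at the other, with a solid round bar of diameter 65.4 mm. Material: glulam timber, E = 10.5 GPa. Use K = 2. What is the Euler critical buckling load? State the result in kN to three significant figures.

P_cr ≈ 5.08 kN

I = πd⁴/64 = π×65.4⁴/64 = 8.980×10^5 mm⁴
I = 8.980×10^5 mm⁴ = 8.980×10^-7 m⁴
Effective length L_e = K·L = 2 × 2.14 = 4.280 m
P_cr = π²EI / L_e² = π² × 10.5×10⁹ × 8.980×10^-7 / 4.280² = 5.080×10^3 N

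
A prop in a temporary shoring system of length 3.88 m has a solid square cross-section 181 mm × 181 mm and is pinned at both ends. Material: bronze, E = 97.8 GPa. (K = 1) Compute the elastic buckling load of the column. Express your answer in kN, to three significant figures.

P_cr ≈ 5730 kN

I = a⁴/12 = 181⁴/12 = 8.944×10^7 mm⁴
I = 8.944×10^7 mm⁴ = 8.944×10^-5 m⁴
Effective length L_e = K·L = 1 × 3.88 = 3.880 m
P_cr = π²EI / L_e² = π² × 97.8×10⁹ × 8.944×10^-5 / 3.880² = 5.735×10^6 N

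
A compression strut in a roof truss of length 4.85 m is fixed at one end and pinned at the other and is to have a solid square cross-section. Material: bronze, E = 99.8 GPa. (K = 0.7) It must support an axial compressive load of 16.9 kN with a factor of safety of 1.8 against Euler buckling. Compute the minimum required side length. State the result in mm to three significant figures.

Required P_cr = n·P = 1.8 × 16.9 = 30.42 kN
L_e = K·L = 0.7 × 4.85 = 3.395 m
Required I = P_cr·L_e²/(π²E) = 3.042×10^4 × 3.395² / (π² × 9.98×10^10) = 3.560×10^-7 m⁴
I_req = 3.560×10^5 mm⁴
Solid square: I = a⁴/12  ⇒  a = (12I)^(1/4) = (12×3.560×10^5)^(1/4) = 45.5 mm

a ≈ 45.5 mm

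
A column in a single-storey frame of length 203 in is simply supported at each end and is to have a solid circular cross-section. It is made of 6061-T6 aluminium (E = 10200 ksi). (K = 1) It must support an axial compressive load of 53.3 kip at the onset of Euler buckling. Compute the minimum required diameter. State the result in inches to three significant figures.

L_e = K·L = 1 × 203 = 203.0 in
Required I = P_cr·L_e²/(π²E) = 5.330×10^4 × 203.0² / (π² × 1.02×10^7) = 21.82 in⁴
Solid circle: I = πd⁴/64  ⇒  d = (64I/π)^(1/4) = (64×21.82/π)^(1/4) = 4.59 in

d ≈ 4.59 in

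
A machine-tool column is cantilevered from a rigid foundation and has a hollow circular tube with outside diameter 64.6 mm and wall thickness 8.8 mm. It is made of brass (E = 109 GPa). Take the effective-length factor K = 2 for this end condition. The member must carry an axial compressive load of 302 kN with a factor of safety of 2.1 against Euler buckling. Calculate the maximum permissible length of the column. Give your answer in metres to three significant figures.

Inner diameter d_i = 64.6 − 2×8.8 = 47.00 mm
I = π(d_o⁴ − d_i⁴)/64 = π(64.6⁴ − 47.00⁴)/64 = 6.153×10^5 mm⁴
I = 6.153×10^-7 m⁴
Required critical load P_cr = n·P = 2.1 × 302 = 634.2 kN = 6.342×10^5 N
From P_cr = π²EI/(K·L)²:  L = (1/K)·√(π²EI/P_cr) = (1/2)·√(π²×1.09×10^11×6.153×10^-7/6.342×10^5)
L = 0.511 m

L_max ≈ 0.511 m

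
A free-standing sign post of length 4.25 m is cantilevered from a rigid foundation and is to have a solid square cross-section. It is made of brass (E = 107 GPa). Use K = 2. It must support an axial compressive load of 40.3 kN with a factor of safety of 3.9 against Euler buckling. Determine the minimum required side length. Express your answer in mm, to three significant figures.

a ≈ 107 mm

Required P_cr = n·P = 3.9 × 40.3 = 157.2 kN
L_e = K·L = 2 × 4.25 = 8.500 m
Required I = P_cr·L_e²/(π²E) = 1.572×10^5 × 8.500² / (π² × 1.07×10^11) = 1.075×10^-5 m⁴
I_req = 1.075×10^7 mm⁴
Solid square: I = a⁴/12  ⇒  a = (12I)^(1/4) = (12×1.075×10^7)^(1/4) = 107 mm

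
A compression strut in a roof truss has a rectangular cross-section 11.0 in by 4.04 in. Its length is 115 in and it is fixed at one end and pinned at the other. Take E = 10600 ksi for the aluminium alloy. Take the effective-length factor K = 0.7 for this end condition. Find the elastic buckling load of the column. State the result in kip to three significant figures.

P_cr ≈ 976 kip

Buckling occurs about the weak axis: I_min = h·b³/12 with b = 4.04 in (the shorter side).
I_min = 11.0×4.04³/12 = 60.44 in⁴
Effective length L_e = K·L = 0.7 × 115 = 80.50 in
P_cr = π²EI / L_e² = π² × 10600×10³ × 60.44 / 80.50² = 9.758×10^5 lb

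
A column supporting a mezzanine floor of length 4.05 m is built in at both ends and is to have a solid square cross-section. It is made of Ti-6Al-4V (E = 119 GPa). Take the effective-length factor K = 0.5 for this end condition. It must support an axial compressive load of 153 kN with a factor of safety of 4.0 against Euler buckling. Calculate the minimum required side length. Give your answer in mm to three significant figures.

Required P_cr = n·P = 4.0 × 153 = 612.0 kN
L_e = K·L = 0.5 × 4.05 = 2.025 m
Required I = P_cr·L_e²/(π²E) = 6.120×10^5 × 2.025² / (π² × 1.19×10^11) = 2.137×10^-6 m⁴
I_req = 2.137×10^6 mm⁴
Solid square: I = a⁴/12  ⇒  a = (12I)^(1/4) = (12×2.137×10^6)^(1/4) = 71.2 mm

a ≈ 71.2 mm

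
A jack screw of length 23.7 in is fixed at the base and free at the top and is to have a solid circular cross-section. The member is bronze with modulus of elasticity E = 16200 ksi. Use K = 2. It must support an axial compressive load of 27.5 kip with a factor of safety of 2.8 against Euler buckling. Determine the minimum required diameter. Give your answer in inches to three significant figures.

Required P_cr = n·P = 2.8 × 27.5 = 77.00 kip
L_e = K·L = 2 × 23.7 = 47.40 in
Required I = P_cr·L_e²/(π²E) = 7.700×10^4 × 47.40² / (π² × 1.62×10^7) = 1.082 in⁴
Solid circle: I = πd⁴/64  ⇒  d = (64I/π)^(1/4) = (64×1.082/π)^(1/4) = 2.17 in

d ≈ 2.17 in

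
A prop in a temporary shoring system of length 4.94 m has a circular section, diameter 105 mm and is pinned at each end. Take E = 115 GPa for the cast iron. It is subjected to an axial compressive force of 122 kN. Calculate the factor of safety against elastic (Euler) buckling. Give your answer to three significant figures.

I = πd⁴/64 = π×105⁴/64 = 5.967×10^6 mm⁴
I = 5.967×10^6 mm⁴ = 5.967×10^-6 m⁴
Effective length L_e = K·L = 1 × 4.94 = 4.940 m
P_cr = π²EI / L_e² = π² × 115×10⁹ × 5.967×10^-6 / 4.940² = 2.775×10^5 N
Factor of safety n = P_cr / P = 277.50 / 122 = 2.27

n ≈ 2.27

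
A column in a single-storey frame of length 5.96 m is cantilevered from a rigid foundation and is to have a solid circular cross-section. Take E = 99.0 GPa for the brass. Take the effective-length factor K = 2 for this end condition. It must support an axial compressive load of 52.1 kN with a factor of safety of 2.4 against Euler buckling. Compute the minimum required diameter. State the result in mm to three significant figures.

d ≈ 139 mm

Required P_cr = n·P = 2.4 × 52.1 = 125.0 kN
L_e = K·L = 2 × 5.96 = 11.92 m
Required I = P_cr·L_e²/(π²E) = 1.250×10^5 × 11.92² / (π² × 9.90×10^10) = 1.818×10^-5 m⁴
I_req = 1.818×10^7 mm⁴
Solid circle: I = πd⁴/64  ⇒  d = (64I/π)^(1/4) = (64×1.818×10^7/π)^(1/4) = 139 mm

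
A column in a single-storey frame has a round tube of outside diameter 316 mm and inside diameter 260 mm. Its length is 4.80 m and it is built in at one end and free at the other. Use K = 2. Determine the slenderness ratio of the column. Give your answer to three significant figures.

d_o = 316 mm, d_i = 260 mm
I = π(d_o⁴ − d_i⁴)/64 = π(316⁴ − 260.0⁴)/64 = 2.651×10^8 mm⁴
A = 2.533×10^4 mm²;  r_min = √(I/A) = √(2.651×10^8/2.533×10^4) = 102.3 mm
L_e = K·L = 2 × 4.80 m = 9.600 m = 9600.0 mm
λ = L_e / r_min = 9600.0 / 102.3 = 93.8

λ ≈ 93.8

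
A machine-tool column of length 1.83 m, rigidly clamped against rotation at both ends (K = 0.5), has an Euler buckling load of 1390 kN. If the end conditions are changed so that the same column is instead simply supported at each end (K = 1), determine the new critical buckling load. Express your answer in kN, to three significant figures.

P_cr ∝ 1/K², so P_cr,new = P_cr,old × (K_old/K_new)² = 1390 × (0.5/1)²
= 1390 × 0.2500 = 348 kN

P_cr ≈ 348 kN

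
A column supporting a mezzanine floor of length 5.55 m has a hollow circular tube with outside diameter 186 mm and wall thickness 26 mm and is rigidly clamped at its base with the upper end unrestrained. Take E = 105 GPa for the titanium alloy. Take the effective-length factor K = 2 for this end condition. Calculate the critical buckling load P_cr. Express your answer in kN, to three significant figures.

P_cr ≈ 361 kN

Inner diameter d_i = 186 − 2×26 = 134.0 mm
I = π(d_o⁴ − d_i⁴)/64 = π(186⁴ − 134.0⁴)/64 = 4.293×10^7 mm⁴
I = 4.293×10^7 mm⁴ = 4.293×10^-5 m⁴
Effective length L_e = K·L = 2 × 5.55 = 11.10 m
P_cr = π²EI / L_e² = π² × 105×10⁹ × 4.293×10^-5 / 11.10² = 3.610×10^5 N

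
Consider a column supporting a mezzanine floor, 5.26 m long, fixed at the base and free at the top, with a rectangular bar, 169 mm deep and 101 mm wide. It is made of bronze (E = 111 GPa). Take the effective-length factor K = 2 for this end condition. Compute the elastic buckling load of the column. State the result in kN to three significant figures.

Buckling occurs about the weak axis: I_min = h·b³/12 with b = 101 mm (the shorter side).
I_min = 169×101³/12 = 1.451×10^7 mm⁴
I = 1.451×10^7 mm⁴ = 1.451×10^-5 m⁴
Effective length L_e = K·L = 2 × 5.26 = 10.52 m
P_cr = π²EI / L_e² = π² × 111×10⁹ × 1.451×10^-5 / 10.52² = 1.436×10^5 N

P_cr ≈ 144 kN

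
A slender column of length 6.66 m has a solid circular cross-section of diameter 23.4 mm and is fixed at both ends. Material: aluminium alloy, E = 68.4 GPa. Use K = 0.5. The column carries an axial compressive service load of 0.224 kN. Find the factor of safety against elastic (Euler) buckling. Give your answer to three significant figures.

I = πd⁴/64 = π×23.4⁴/64 = 1.472×10^4 mm⁴
I = 1.472×10^4 mm⁴ = 1.472×10^-8 m⁴
Effective length L_e = K·L = 0.5 × 6.66 = 3.330 m
P_cr = π²EI / L_e² = π² × 68.4×10⁹ × 1.472×10^-8 / 3.330² = 896.0 N
Factor of safety n = P_cr / P = 0.89598 / 0.224 = 4.00

n ≈ 4.00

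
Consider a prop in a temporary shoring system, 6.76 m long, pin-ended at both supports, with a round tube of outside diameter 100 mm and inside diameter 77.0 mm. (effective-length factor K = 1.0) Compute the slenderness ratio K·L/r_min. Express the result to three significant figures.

λ ≈ 214

d_o = 100 mm, d_i = 77.0 mm
I = π(d_o⁴ − d_i⁴)/64 = π(100⁴ − 77.00⁴)/64 = 3.183×10^6 mm⁴
A = 3.197×10^3 mm²;  r_min = √(I/A) = √(3.183×10^6/3.197×10^3) = 31.55 mm
L_e = K·L = 1 × 6.76 m = 6.760 m = 6760.0 mm
λ = L_e / r_min = 6760.0 / 31.55 = 214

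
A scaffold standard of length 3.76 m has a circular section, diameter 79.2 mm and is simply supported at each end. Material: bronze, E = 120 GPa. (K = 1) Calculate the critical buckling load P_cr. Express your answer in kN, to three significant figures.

I = πd⁴/64 = π×79.2⁴/64 = 1.931×10^6 mm⁴
I = 1.931×10^6 mm⁴ = 1.931×10^-6 m⁴
Effective length L_e = K·L = 1 × 3.76 = 3.760 m
P_cr = π²EI / L_e² = π² × 120×10⁹ × 1.931×10^-6 / 3.760² = 1.618×10^5 N

P_cr ≈ 162 kN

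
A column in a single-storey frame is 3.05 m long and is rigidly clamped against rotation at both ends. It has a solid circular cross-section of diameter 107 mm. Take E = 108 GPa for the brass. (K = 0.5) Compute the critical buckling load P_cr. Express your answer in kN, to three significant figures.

P_cr ≈ 2950 kN

I = πd⁴/64 = π×107⁴/64 = 6.434×10^6 mm⁴
I = 6.434×10^6 mm⁴ = 6.434×10^-6 m⁴
Effective length L_e = K·L = 0.5 × 3.05 = 1.525 m
P_cr = π²EI / L_e² = π² × 108×10⁹ × 6.434×10^-6 / 1.525² = 2.949×10^6 N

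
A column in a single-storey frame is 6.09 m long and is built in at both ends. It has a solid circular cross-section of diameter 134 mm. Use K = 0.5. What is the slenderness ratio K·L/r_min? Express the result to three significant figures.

I = πd⁴/64 = π×134⁴/64 = 1.583×10^7 mm⁴
A = 1.410×10^4 mm²;  r_min = √(I/A) = √(1.583×10^7/1.410×10^4) = 33.50 mm
L_e = K·L = 0.5 × 6.09 m = 3.045 m = 3045.0 mm
λ = L_e / r_min = 3045.0 / 33.50 = 90.9

λ ≈ 90.9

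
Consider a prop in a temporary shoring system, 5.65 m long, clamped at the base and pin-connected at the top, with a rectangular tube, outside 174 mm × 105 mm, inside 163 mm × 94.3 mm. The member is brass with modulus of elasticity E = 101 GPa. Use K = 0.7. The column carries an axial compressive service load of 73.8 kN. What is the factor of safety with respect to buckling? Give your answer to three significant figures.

Weak-axis I_min = (h_o·b_o³ − h_i·b_i³)/12 with b_o = 105, b_i = 94.30 mm (shorter outer/inner sides).
I_min = (174×105³ − 163.0×94.30³)/12 = 5.395×10^6 mm⁴
I = 5.395×10^6 mm⁴ = 5.395×10^-6 m⁴
Effective length L_e = K·L = 0.7 × 5.65 = 3.955 m
P_cr = π²EI / L_e² = π² × 101×10⁹ × 5.395×10^-6 / 3.955² = 3.438×10^5 N
Factor of safety n = P_cr / P = 343.82 / 73.8 = 4.66

n ≈ 4.66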